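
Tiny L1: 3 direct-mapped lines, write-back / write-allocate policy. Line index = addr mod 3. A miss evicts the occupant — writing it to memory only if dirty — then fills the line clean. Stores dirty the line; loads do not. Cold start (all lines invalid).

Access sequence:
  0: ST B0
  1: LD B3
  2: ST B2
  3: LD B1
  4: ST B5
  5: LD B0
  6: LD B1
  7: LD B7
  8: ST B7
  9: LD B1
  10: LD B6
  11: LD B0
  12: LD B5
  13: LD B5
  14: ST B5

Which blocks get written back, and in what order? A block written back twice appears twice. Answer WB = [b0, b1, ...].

WB = [0, 2, 7]

0: W B0 -> L0 miss  d=D]
1: R B3 -> L0 miss wb->B0  d=-]
2: W B2 -> L2 miss  d=D]
3: R B1 -> L1 miss  d=-]
4: W B5 -> L2 miss wb->B2  d=D]
5: R B0 -> L0 miss  d=-]
6: R B1 -> L1 hit  d=-]
7: R B7 -> L1 miss  d=-]
8: W B7 -> L1 hit  d=D]
9: R B1 -> L1 miss wb->B7  d=-]
10: R B6 -> L0 miss  d=-]
11: R B0 -> L0 miss  d=-]
12: R B5 -> L2 hit  d=D]
13: R B5 -> L2 hit  d=D]
14: W B5 -> L2 hit  d=D]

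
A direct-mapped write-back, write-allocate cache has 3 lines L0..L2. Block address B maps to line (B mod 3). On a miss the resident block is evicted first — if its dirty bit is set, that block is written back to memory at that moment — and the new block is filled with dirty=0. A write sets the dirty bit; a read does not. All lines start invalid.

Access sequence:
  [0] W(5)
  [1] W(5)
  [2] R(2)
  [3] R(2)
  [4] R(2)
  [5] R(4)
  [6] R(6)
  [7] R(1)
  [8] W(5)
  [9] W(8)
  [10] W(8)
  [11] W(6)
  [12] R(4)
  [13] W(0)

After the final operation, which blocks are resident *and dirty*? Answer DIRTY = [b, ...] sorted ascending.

DIRTY = [0, 8]

  0 | W B5 → L2 miss [D]
  1 | W B5 → L2 hit [D]
  2 | R B2 → L2 miss wb→B5 [-]
  3 | R B2 → L2 hit [-]
  4 | R B2 → L2 hit [-]
  5 | R B4 → L1 miss [-]
  6 | R B6 → L0 miss [-]
  7 | R B1 → L1 miss [-]
  8 | W B5 → L2 miss [D]
  9 | W B8 → L2 miss wb→B5 [D]
  10 | W B8 → L2 hit [D]
  11 | W B6 → L0 hit [D]
  12 | R B4 → L1 miss [-]
  13 | W B0 → L0 miss wb→B6 [D]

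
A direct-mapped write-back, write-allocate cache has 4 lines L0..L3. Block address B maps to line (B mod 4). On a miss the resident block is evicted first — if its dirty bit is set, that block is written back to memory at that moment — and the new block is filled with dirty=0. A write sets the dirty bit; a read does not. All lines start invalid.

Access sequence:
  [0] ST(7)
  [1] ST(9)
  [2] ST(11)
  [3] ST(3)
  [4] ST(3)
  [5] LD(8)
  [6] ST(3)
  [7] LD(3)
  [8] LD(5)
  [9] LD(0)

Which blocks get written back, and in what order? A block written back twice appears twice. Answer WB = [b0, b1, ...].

WB = [7, 11, 9]

  0 | W B7 → L3 miss [D]
  1 | W B9 → L1 miss [D]
  2 | W B11 → L3 miss wb→B7 [D]
  3 | W B3 → L3 miss wb→B11 [D]
  4 | W B3 → L3 hit [D]
  5 | R B8 → L0 miss [-]
  6 | W B3 → L3 hit [D]
  7 | R B3 → L3 hit [D]
  8 | R B5 → L1 miss wb→B9 [-]
  9 | R B0 → L0 miss [-]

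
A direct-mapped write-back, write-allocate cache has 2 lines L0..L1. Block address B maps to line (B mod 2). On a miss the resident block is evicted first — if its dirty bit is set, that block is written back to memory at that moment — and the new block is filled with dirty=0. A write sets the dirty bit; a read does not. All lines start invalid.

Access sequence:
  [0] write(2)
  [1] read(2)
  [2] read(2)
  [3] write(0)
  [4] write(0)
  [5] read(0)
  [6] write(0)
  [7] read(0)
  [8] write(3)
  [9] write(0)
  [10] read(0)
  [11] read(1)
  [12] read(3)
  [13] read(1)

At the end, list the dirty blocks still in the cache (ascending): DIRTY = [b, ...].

DIRTY = [0]

0: W B2 -> L0 miss  d=D]
1: R B2 -> L0 hit  d=D]
2: R B2 -> L0 hit  d=D]
3: W B0 -> L0 miss wb->B2  d=D]
4: W B0 -> L0 hit  d=D]
5: R B0 -> L0 hit  d=D]
6: W B0 -> L0 hit  d=D]
7: R B0 -> L0 hit  d=D]
8: W B3 -> L1 miss  d=D]
9: W B0 -> L0 hit  d=D]
10: R B0 -> L0 hit  d=D]
11: R B1 -> L1 miss wb->B3  d=-]
12: R B3 -> L1 miss  d=-]
13: R B1 -> L1 miss  d=-]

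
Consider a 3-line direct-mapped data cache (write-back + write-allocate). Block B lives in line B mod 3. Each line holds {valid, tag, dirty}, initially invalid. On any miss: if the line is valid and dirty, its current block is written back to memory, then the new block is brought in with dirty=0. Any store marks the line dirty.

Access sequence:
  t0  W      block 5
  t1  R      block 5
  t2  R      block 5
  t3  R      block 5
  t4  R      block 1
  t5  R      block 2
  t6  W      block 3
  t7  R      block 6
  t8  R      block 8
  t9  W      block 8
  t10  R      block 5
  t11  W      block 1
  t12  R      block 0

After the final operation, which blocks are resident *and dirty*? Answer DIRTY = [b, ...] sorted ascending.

0: W B5 -> L2 miss  d=D]
1: R B5 -> L2 hit  d=D]
2: R B5 -> L2 hit  d=D]
3: R B5 -> L2 hit  d=D]
4: R B1 -> L1 miss  d=-]
5: R B2 -> L2 miss wb->B5  d=-]
6: W B3 -> L0 miss  d=D]
7: R B6 -> L0 miss wb->B3  d=-]
8: R B8 -> L2 miss  d=-]
9: W B8 -> L2 hit  d=D]
10: R B5 -> L2 miss wb->B8  d=-]
11: W B1 -> L1 hit  d=D]
12: R B0 -> L0 miss  d=-]

DIRTY = [1]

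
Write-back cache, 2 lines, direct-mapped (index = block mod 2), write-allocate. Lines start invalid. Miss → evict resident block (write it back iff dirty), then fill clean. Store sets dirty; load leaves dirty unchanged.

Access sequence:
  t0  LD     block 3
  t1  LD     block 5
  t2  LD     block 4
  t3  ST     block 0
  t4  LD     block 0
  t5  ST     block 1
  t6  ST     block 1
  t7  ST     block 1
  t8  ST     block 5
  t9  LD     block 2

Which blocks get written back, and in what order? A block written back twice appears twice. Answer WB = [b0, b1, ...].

0: R B3 -> L1 miss  d=-]
1: R B5 -> L1 miss  d=-]
2: R B4 -> L0 miss  d=-]
3: W B0 -> L0 miss  d=D]
4: R B0 -> L0 hit  d=D]
5: W B1 -> L1 miss  d=D]
6: W B1 -> L1 hit  d=D]
7: W B1 -> L1 hit  d=D]
8: W B5 -> L1 miss wb->B1  d=D]
9: R B2 -> L0 miss wb->B0  d=-]

WB = [1, 0]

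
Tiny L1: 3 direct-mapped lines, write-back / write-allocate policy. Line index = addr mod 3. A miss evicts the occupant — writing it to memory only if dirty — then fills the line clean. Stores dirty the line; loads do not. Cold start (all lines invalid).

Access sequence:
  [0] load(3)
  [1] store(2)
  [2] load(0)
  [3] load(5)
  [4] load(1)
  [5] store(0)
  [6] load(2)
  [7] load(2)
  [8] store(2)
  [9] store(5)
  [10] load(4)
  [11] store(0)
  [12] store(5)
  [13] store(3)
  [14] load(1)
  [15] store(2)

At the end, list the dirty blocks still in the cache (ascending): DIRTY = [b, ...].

0: R B3 → L0 miss [-]
1: W B2 → L2 miss [D]
2: R B0 → L0 miss [-]
3: R B5 → L2 miss wb→B2 [-]
4: R B1 → L1 miss [-]
5: W B0 → L0 hit [D]
6: R B2 → L2 miss [-]
7: R B2 → L2 hit [-]
8: W B2 → L2 hit [D]
9: W B5 → L2 miss wb→B2 [D]
10: R B4 → L1 miss [-]
11: W B0 → L0 hit [D]
12: W B5 → L2 hit [D]
13: W B3 → L0 miss wb→B0 [D]
14: R B1 → L1 miss [-]
15: W B2 → L2 miss wb→B5 [D]

DIRTY = [2, 3]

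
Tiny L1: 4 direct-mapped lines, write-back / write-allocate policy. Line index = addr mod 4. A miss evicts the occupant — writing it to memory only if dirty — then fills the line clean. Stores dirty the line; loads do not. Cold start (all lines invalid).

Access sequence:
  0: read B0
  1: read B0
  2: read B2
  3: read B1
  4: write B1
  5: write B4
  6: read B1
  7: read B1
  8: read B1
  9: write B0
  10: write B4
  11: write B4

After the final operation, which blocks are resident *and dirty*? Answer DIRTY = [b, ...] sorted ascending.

0: R B0 → L0 miss [-]
1: R B0 → L0 hit [-]
2: R B2 → L2 miss [-]
3: R B1 → L1 miss [-]
4: W B1 → L1 hit [D]
5: W B4 → L0 miss [D]
6: R B1 → L1 hit [D]
7: R B1 → L1 hit [D]
8: R B1 → L1 hit [D]
9: W B0 → L0 miss wb→B4 [D]
10: W B4 → L0 miss wb→B0 [D]
11: W B4 → L0 hit [D]

DIRTY = [1, 4]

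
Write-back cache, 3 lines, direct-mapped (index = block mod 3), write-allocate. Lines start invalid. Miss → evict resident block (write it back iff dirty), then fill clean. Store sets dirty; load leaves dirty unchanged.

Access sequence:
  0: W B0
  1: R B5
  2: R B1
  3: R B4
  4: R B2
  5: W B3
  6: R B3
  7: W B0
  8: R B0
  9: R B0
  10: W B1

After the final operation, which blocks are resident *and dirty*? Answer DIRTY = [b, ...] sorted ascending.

0: W B0 -> L0 miss  d=D]
1: R B5 -> L2 miss  d=-]
2: R B1 -> L1 miss  d=-]
3: R B4 -> L1 miss  d=-]
4: R B2 -> L2 miss  d=-]
5: W B3 -> L0 miss wb->B0  d=D]
6: R B3 -> L0 hit  d=D]
7: W B0 -> L0 miss wb->B3  d=D]
8: R B0 -> L0 hit  d=D]
9: R B0 -> L0 hit  d=D]
10: W B1 -> L1 miss  d=D]

DIRTY = [0, 1]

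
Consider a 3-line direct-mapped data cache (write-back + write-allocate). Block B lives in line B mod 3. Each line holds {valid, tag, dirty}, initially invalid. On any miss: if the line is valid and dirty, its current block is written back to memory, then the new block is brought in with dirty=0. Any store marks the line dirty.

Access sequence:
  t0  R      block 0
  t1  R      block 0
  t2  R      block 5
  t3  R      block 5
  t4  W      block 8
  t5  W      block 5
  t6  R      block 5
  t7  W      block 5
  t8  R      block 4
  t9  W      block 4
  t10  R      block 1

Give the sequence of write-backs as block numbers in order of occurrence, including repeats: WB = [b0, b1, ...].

0: R B0 → L0 miss [-]
1: R B0 → L0 hit [-]
2: R B5 → L2 miss [-]
3: R B5 → L2 hit [-]
4: W B8 → L2 miss [D]
5: W B5 → L2 miss wb→B8 [D]
6: R B5 → L2 hit [D]
7: W B5 → L2 hit [D]
8: R B4 → L1 miss [-]
9: W B4 → L1 hit [D]
10: R B1 → L1 miss wb→B4 [-]

WB = [8, 4]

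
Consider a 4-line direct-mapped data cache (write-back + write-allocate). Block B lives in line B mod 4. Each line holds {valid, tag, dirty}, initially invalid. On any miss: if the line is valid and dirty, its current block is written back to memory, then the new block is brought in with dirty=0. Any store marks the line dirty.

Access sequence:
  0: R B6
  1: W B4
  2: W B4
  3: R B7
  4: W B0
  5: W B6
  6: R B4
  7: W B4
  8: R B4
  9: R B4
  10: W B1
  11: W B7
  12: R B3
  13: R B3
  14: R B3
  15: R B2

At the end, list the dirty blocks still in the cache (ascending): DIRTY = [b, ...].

  0 | R B6 → L2 miss [-]
  1 | W B4 → L0 miss [D]
  2 | W B4 → L0 hit [D]
  3 | R B7 → L3 miss [-]
  4 | W B0 → L0 miss wb→B4 [D]
  5 | W B6 → L2 hit [D]
  6 | R B4 → L0 miss wb→B0 [-]
  7 | W B4 → L0 hit [D]
  8 | R B4 → L0 hit [D]
  9 | R B4 → L0 hit [D]
  10 | W B1 → L1 miss [D]
  11 | W B7 → L3 hit [D]
  12 | R B3 → L3 miss wb→B7 [-]
  13 | R B3 → L3 hit [-]
  14 | R B3 → L3 hit [-]
  15 | R B2 → L2 miss wb→B6 [-]

DIRTY = [1, 4]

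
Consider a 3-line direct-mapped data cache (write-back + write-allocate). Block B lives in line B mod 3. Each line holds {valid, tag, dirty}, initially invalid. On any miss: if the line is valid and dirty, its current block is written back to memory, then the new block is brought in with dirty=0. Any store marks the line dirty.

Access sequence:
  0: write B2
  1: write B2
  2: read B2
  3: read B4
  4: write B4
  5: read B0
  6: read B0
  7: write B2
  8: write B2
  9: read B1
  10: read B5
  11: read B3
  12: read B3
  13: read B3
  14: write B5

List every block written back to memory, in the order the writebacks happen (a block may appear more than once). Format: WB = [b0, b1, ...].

WB = [4, 2]

0: W B2 → L2 miss [D]
1: W B2 → L2 hit [D]
2: R B2 → L2 hit [D]
3: R B4 → L1 miss [-]
4: W B4 → L1 hit [D]
5: R B0 → L0 miss [-]
6: R B0 → L0 hit [-]
7: W B2 → L2 hit [D]
8: W B2 → L2 hit [D]
9: R B1 → L1 miss wb→B4 [-]
10: R B5 → L2 miss wb→B2 [-]
11: R B3 → L0 miss [-]
12: R B3 → L0 hit [-]
13: R B3 → L0 hit [-]
14: W B5 → L2 hit [D]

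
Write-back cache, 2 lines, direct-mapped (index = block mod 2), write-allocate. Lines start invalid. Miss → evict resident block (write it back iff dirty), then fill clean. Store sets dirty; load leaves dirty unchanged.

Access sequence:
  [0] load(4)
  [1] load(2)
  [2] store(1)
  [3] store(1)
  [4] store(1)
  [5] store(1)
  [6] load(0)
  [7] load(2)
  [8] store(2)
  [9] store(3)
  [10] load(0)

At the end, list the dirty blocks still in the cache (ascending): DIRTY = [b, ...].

DIRTY = [3]

0: R B4 → L0 miss [-]
1: R B2 → L0 miss [-]
2: W B1 → L1 miss [D]
3: W B1 → L1 hit [D]
4: W B1 → L1 hit [D]
5: W B1 → L1 hit [D]
6: R B0 → L0 miss [-]
7: R B2 → L0 miss [-]
8: W B2 → L0 hit [D]
9: W B3 → L1 miss wb→B1 [D]
10: R B0 → L0 miss wb→B2 [-]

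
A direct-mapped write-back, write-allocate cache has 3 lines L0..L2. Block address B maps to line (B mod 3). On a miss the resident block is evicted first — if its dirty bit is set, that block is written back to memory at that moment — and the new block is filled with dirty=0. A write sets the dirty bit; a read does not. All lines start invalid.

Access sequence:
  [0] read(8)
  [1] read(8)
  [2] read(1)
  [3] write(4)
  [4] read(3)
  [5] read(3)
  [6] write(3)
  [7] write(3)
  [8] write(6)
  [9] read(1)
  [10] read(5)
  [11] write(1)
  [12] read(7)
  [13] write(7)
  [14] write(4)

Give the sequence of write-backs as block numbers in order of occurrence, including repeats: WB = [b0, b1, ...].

0: R B8 → L2 miss [-]
1: R B8 → L2 hit [-]
2: R B1 → L1 miss [-]
3: W B4 → L1 miss [D]
4: R B3 → L0 miss [-]
5: R B3 → L0 hit [-]
6: W B3 → L0 hit [D]
7: W B3 → L0 hit [D]
8: W B6 → L0 miss wb→B3 [D]
9: R B1 → L1 miss wb→B4 [-]
10: R B5 → L2 miss [-]
11: W B1 → L1 hit [D]
12: R B7 → L1 miss wb→B1 [-]
13: W B7 → L1 hit [D]
14: W B4 → L1 miss wb→B7 [D]

WB = [3, 4, 1, 7]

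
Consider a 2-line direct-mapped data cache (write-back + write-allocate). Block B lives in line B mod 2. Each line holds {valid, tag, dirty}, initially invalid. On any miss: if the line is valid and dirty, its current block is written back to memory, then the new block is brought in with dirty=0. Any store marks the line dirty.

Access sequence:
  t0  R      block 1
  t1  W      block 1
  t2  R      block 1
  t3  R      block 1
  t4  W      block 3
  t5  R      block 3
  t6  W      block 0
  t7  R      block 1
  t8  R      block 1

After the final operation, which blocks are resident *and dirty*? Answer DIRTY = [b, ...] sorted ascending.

DIRTY = [0]

0: R B1 → L1 miss [-]
1: W B1 → L1 hit [D]
2: R B1 → L1 hit [D]
3: R B1 → L1 hit [D]
4: W B3 → L1 miss wb→B1 [D]
5: R B3 → L1 hit [D]
6: W B0 → L0 miss [D]
7: R B1 → L1 miss wb→B3 [-]
8: R B1 → L1 hit [-]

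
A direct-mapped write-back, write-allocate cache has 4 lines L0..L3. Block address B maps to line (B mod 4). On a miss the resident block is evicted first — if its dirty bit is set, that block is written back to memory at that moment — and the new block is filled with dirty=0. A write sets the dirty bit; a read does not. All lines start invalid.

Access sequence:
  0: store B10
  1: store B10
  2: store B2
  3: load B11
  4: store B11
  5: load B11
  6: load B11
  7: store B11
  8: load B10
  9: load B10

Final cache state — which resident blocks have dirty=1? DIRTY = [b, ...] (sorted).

DIRTY = [11]

0: W B10 → L2 miss [D]
1: W B10 → L2 hit [D]
2: W B2 → L2 miss wb→B10 [D]
3: R B11 → L3 miss [-]
4: W B11 → L3 hit [D]
5: R B11 → L3 hit [D]
6: R B11 → L3 hit [D]
7: W B11 → L3 hit [D]
8: R B10 → L2 miss wb→B2 [-]
9: R B10 → L2 hit [-]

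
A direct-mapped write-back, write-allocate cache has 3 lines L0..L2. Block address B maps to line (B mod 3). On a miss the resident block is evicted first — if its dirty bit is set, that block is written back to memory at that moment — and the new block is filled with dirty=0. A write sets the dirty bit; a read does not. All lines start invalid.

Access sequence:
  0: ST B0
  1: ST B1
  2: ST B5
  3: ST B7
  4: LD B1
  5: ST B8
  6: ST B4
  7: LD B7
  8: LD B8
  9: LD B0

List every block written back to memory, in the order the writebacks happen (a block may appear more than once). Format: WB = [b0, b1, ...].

  0 | W B0 → L0 miss [D]
  1 | W B1 → L1 miss [D]
  2 | W B5 → L2 miss [D]
  3 | W B7 → L1 miss wb→B1 [D]
  4 | R B1 → L1 miss wb→B7 [-]
  5 | W B8 → L2 miss wb→B5 [D]
  6 | W B4 → L1 miss [D]
  7 | R B7 → L1 miss wb→B4 [-]
  8 | R B8 → L2 hit [D]
  9 | R B0 → L0 hit [D]

WB = [1, 7, 5, 4]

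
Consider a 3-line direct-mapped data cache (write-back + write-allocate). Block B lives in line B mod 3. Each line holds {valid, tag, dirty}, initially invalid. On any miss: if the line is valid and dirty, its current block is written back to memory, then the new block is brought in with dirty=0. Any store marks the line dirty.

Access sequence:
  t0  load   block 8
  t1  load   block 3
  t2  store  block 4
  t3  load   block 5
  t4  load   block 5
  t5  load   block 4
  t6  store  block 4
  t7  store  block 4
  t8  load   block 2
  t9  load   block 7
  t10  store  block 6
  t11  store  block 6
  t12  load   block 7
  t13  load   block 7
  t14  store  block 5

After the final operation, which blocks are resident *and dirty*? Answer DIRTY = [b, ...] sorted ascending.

0: R B8 → L2 miss [-]
1: R B3 → L0 miss [-]
2: W B4 → L1 miss [D]
3: R B5 → L2 miss [-]
4: R B5 → L2 hit [-]
5: R B4 → L1 hit [D]
6: W B4 → L1 hit [D]
7: W B4 → L1 hit [D]
8: R B2 → L2 miss [-]
9: R B7 → L1 miss wb→B4 [-]
10: W B6 → L0 miss [D]
11: W B6 → L0 hit [D]
12: R B7 → L1 hit [-]
13: R B7 → L1 hit [-]
14: W B5 → L2 miss [D]

DIRTY = [5, 6]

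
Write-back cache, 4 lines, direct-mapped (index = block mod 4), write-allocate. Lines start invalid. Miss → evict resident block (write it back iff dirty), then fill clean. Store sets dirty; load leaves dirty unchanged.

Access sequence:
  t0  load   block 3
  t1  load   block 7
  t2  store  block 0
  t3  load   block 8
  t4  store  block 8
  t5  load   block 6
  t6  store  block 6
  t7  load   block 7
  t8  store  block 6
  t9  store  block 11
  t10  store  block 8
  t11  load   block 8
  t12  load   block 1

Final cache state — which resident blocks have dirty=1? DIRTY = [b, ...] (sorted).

0: R B3 -> L3 miss  d=-]
1: R B7 -> L3 miss  d=-]
2: W B0 -> L0 miss  d=D]
3: R B8 -> L0 miss wb->B0  d=-]
4: W B8 -> L0 hit  d=D]
5: R B6 -> L2 miss  d=-]
6: W B6 -> L2 hit  d=D]
7: R B7 -> L3 hit  d=-]
8: W B6 -> L2 hit  d=D]
9: W B11 -> L3 miss  d=D]
10: W B8 -> L0 hit  d=D]
11: R B8 -> L0 hit  d=D]
12: R B1 -> L1 miss  d=-]

DIRTY = [6, 8, 11]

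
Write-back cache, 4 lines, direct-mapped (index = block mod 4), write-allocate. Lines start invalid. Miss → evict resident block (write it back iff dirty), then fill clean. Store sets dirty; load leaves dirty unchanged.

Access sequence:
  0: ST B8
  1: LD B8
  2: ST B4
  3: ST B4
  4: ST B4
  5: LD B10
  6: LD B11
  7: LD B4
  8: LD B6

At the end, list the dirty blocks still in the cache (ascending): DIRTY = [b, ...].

DIRTY = [4]

0: W B8 -> L0 miss  d=D]
1: R B8 -> L0 hit  d=D]
2: W B4 -> L0 miss wb->B8  d=D]
3: W B4 -> L0 hit  d=D]
4: W B4 -> L0 hit  d=D]
5: R B10 -> L2 miss  d=-]
6: R B11 -> L3 miss  d=-]
7: R B4 -> L0 hit  d=D]
8: R B6 -> L2 miss  d=-]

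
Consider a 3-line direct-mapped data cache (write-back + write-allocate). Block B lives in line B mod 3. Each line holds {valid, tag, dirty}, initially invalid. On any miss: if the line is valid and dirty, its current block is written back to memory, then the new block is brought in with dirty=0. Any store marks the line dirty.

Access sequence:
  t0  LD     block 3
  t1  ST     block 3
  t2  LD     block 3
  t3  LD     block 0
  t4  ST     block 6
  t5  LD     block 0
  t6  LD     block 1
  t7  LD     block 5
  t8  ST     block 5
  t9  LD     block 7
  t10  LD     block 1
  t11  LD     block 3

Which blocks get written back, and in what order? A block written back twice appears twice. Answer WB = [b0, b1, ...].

WB = [3, 6]

  0 | R B3 → L0 miss [-]
  1 | W B3 → L0 hit [D]
  2 | R B3 → L0 hit [D]
  3 | R B0 → L0 miss wb→B3 [-]
  4 | W B6 → L0 miss [D]
  5 | R B0 → L0 miss wb→B6 [-]
  6 | R B1 → L1 miss [-]
  7 | R B5 → L2 miss [-]
  8 | W B5 → L2 hit [D]
  9 | R B7 → L1 miss [-]
  10 | R B1 → L1 miss [-]
  11 | R B3 → L0 miss [-]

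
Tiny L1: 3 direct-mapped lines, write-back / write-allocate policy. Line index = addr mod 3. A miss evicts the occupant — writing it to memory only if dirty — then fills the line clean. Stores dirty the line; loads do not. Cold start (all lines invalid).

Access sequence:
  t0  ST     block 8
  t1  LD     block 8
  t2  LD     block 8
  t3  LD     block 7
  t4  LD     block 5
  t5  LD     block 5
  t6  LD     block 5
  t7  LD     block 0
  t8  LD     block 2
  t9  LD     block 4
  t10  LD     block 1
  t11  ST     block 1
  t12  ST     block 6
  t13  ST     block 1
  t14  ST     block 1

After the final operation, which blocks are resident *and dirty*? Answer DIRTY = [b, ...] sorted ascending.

0: W B8 → L2 miss [D]
1: R B8 → L2 hit [D]
2: R B8 → L2 hit [D]
3: R B7 → L1 miss [-]
4: R B5 → L2 miss wb→B8 [-]
5: R B5 → L2 hit [-]
6: R B5 → L2 hit [-]
7: R B0 → L0 miss [-]
8: R B2 → L2 miss [-]
9: R B4 → L1 miss [-]
10: R B1 → L1 miss [-]
11: W B1 → L1 hit [D]
12: W B6 → L0 miss [D]
13: W B1 → L1 hit [D]
14: W B1 → L1 hit [D]

DIRTY = [1, 6]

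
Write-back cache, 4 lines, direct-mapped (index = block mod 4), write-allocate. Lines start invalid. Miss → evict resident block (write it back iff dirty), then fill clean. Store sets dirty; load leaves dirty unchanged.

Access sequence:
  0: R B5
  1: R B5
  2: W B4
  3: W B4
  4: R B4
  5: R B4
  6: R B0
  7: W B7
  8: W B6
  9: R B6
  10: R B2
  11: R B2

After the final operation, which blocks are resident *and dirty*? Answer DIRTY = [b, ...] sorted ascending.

0: R B5 -> L1 miss  d=-]
1: R B5 -> L1 hit  d=-]
2: W B4 -> L0 miss  d=D]
3: W B4 -> L0 hit  d=D]
4: R B4 -> L0 hit  d=D]
5: R B4 -> L0 hit  d=D]
6: R B0 -> L0 miss wb->B4  d=-]
7: W B7 -> L3 miss  d=D]
8: W B6 -> L2 miss  d=D]
9: R B6 -> L2 hit  d=D]
10: R B2 -> L2 miss wb->B6  d=-]
11: R B2 -> L2 hit  d=-]

DIRTY = [7]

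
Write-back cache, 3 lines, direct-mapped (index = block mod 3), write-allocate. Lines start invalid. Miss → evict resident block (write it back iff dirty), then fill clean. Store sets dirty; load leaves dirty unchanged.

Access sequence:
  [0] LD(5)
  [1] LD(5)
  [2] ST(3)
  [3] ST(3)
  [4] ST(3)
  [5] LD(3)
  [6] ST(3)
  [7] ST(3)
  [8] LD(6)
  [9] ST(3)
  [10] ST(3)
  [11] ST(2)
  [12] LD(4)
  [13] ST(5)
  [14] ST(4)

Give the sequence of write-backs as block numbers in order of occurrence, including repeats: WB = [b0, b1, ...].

0: R B5 → L2 miss [-]
1: R B5 → L2 hit [-]
2: W B3 → L0 miss [D]
3: W B3 → L0 hit [D]
4: W B3 → L0 hit [D]
5: R B3 → L0 hit [D]
6: W B3 → L0 hit [D]
7: W B3 → L0 hit [D]
8: R B6 → L0 miss wb→B3 [-]
9: W B3 → L0 miss [D]
10: W B3 → L0 hit [D]
11: W B2 → L2 miss [D]
12: R B4 → L1 miss [-]
13: W B5 → L2 miss wb→B2 [D]
14: W B4 → L1 hit [D]

WB = [3, 2]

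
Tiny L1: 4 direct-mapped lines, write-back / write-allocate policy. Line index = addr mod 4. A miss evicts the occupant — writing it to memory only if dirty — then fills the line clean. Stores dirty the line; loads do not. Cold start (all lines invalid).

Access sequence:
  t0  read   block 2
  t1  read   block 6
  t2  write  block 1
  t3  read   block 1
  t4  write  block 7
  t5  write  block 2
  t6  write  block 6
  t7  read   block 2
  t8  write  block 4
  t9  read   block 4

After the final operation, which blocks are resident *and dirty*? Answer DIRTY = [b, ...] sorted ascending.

DIRTY = [1, 4, 7]

  0 | R B2 → L2 miss [-]
  1 | R B6 → L2 miss [-]
  2 | W B1 → L1 miss [D]
  3 | R B1 → L1 hit [D]
  4 | W B7 → L3 miss [D]
  5 | W B2 → L2 miss [D]
  6 | W B6 → L2 miss wb→B2 [D]
  7 | R B2 → L2 miss wb→B6 [-]
  8 | W B4 → L0 miss [D]
  9 | R B4 → L0 hit [D]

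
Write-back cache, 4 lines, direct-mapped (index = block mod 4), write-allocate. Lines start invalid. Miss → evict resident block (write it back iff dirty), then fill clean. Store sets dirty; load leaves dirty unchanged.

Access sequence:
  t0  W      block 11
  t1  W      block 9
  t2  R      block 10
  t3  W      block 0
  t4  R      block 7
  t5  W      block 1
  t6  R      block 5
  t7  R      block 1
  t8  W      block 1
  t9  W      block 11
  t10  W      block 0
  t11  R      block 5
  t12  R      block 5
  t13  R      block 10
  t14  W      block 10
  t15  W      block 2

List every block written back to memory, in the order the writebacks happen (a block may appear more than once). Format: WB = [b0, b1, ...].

0: W B11 -> L3 miss  d=D]
1: W B9 -> L1 miss  d=D]
2: R B10 -> L2 miss  d=-]
3: W B0 -> L0 miss  d=D]
4: R B7 -> L3 miss wb->B11  d=-]
5: W B1 -> L1 miss wb->B9  d=D]
6: R B5 -> L1 miss wb->B1  d=-]
7: R B1 -> L1 miss  d=-]
8: W B1 -> L1 hit  d=D]
9: W B11 -> L3 miss  d=D]
10: W B0 -> L0 hit  d=D]
11: R B5 -> L1 miss wb->B1  d=-]
12: R B5 -> L1 hit  d=-]
13: R B10 -> L2 hit  d=-]
14: W B10 -> L2 hit  d=D]
15: W B2 -> L2 miss wb->B10  d=D]

WB = [11, 9, 1, 1, 10]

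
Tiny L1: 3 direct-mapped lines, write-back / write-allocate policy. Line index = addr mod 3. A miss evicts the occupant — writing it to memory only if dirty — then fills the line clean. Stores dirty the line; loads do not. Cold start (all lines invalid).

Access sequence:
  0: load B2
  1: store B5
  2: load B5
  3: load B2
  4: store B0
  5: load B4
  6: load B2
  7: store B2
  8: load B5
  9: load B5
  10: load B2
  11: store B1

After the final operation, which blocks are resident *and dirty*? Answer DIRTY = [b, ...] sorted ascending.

DIRTY = [0, 1]

0: R B2 -> L2 miss  d=-]
1: W B5 -> L2 miss  d=D]
2: R B5 -> L2 hit  d=D]
3: R B2 -> L2 miss wb->B5  d=-]
4: W B0 -> L0 miss  d=D]
5: R B4 -> L1 miss  d=-]
6: R B2 -> L2 hit  d=-]
7: W B2 -> L2 hit  d=D]
8: R B5 -> L2 miss wb->B2  d=-]
9: R B5 -> L2 hit  d=-]
10: R B2 -> L2 miss  d=-]
11: W B1 -> L1 miss  d=D]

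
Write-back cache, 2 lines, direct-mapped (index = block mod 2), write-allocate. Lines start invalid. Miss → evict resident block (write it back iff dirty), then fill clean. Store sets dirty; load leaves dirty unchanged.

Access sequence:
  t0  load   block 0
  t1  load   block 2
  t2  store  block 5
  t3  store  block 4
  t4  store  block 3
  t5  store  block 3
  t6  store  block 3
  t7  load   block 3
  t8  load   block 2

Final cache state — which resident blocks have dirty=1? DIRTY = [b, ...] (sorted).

0: R B0 → L0 miss [-]
1: R B2 → L0 miss [-]
2: W B5 → L1 miss [D]
3: W B4 → L0 miss [D]
4: W B3 → L1 miss wb→B5 [D]
5: W B3 → L1 hit [D]
6: W B3 → L1 hit [D]
7: R B3 → L1 hit [D]
8: R B2 → L0 miss wb→B4 [-]

DIRTY = [3]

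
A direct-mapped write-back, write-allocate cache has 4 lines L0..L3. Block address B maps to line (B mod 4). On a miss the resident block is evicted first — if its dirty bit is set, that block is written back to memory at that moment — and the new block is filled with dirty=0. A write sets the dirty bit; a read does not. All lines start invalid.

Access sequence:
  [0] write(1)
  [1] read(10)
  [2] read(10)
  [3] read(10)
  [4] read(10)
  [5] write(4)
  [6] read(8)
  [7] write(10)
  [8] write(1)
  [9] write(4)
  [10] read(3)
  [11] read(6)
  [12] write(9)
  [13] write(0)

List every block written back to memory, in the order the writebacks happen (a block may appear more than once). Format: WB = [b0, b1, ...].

WB = [4, 10, 1, 4]

  0 | W B1 → L1 miss [D]
  1 | R B10 → L2 miss [-]
  2 | R B10 → L2 hit [-]
  3 | R B10 → L2 hit [-]
  4 | R B10 → L2 hit [-]
  5 | W B4 → L0 miss [D]
  6 | R B8 → L0 miss wb→B4 [-]
  7 | W B10 → L2 hit [D]
  8 | W B1 → L1 hit [D]
  9 | W B4 → L0 miss [D]
  10 | R B3 → L3 miss [-]
  11 | R B6 → L2 miss wb→B10 [-]
  12 | W B9 → L1 miss wb→B1 [D]
  13 | W B0 → L0 miss wb→B4 [D]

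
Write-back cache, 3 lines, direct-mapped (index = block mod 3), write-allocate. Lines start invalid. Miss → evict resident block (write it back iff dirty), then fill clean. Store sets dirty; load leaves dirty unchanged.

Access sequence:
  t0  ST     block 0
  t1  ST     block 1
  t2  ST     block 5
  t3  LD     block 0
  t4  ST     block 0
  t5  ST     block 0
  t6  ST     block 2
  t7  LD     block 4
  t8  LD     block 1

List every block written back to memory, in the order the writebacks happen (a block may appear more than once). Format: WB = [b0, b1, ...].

  0 | W B0 → L0 miss [D]
  1 | W B1 → L1 miss [D]
  2 | W B5 → L2 miss [D]
  3 | R B0 → L0 hit [D]
  4 | W B0 → L0 hit [D]
  5 | W B0 → L0 hit [D]
  6 | W B2 → L2 miss wb→B5 [D]
  7 | R B4 → L1 miss wb→B1 [-]
  8 | R B1 → L1 miss [-]

WB = [5, 1]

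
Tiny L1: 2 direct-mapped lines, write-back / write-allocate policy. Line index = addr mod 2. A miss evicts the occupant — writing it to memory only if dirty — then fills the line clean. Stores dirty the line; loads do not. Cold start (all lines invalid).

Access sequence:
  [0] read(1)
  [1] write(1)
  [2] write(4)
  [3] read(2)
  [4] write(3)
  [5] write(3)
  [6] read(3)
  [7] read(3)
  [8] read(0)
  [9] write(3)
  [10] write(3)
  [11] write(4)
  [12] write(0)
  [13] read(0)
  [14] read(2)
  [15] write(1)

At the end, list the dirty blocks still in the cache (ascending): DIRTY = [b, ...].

DIRTY = [1]

0: R B1 → L1 miss [-]
1: W B1 → L1 hit [D]
2: W B4 → L0 miss [D]
3: R B2 → L0 miss wb→B4 [-]
4: W B3 → L1 miss wb→B1 [D]
5: W B3 → L1 hit [D]
6: R B3 → L1 hit [D]
7: R B3 → L1 hit [D]
8: R B0 → L0 miss [-]
9: W B3 → L1 hit [D]
10: W B3 → L1 hit [D]
11: W B4 → L0 miss [D]
12: W B0 → L0 miss wb→B4 [D]
13: R B0 → L0 hit [D]
14: R B2 → L0 miss wb→B0 [-]
15: W B1 → L1 miss wb→B3 [D]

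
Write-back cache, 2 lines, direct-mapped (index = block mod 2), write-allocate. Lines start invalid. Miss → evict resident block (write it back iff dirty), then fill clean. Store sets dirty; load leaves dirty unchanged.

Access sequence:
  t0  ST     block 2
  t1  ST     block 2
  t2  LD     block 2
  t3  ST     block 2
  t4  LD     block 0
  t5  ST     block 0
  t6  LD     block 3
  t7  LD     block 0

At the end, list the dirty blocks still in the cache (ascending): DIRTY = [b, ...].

0: W B2 → L0 miss [D]
1: W B2 → L0 hit [D]
2: R B2 → L0 hit [D]
3: W B2 → L0 hit [D]
4: R B0 → L0 miss wb→B2 [-]
5: W B0 → L0 hit [D]
6: R B3 → L1 miss [-]
7: R B0 → L0 hit [D]

DIRTY = [0]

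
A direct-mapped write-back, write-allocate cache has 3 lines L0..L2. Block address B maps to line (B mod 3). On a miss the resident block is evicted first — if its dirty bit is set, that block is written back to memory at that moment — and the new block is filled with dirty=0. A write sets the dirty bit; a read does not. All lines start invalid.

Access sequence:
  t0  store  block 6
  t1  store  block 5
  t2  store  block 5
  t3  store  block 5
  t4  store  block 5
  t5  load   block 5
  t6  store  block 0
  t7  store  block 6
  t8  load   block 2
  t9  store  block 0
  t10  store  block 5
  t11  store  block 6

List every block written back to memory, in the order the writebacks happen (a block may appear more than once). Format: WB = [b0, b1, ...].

0: W B6 → L0 miss [D]
1: W B5 → L2 miss [D]
2: W B5 → L2 hit [D]
3: W B5 → L2 hit [D]
4: W B5 → L2 hit [D]
5: R B5 → L2 hit [D]
6: W B0 → L0 miss wb→B6 [D]
7: W B6 → L0 miss wb→B0 [D]
8: R B2 → L2 miss wb→B5 [-]
9: W B0 → L0 miss wb→B6 [D]
10: W B5 → L2 miss [D]
11: W B6 → L0 miss wb→B0 [D]

WB = [6, 0, 5, 6, 0]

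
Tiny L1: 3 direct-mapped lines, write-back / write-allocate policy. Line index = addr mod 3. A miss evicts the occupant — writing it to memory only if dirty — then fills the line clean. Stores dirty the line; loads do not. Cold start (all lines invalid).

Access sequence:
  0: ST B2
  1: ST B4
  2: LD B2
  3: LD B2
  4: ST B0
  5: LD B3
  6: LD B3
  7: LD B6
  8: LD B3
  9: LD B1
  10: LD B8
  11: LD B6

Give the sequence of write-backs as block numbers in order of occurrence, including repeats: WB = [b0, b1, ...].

WB = [0, 4, 2]

  0 | W B2 → L2 miss [D]
  1 | W B4 → L1 miss [D]
  2 | R B2 → L2 hit [D]
  3 | R B2 → L2 hit [D]
  4 | W B0 → L0 miss [D]
  5 | R B3 → L0 miss wb→B0 [-]
  6 | R B3 → L0 hit [-]
  7 | R B6 → L0 miss [-]
  8 | R B3 → L0 miss [-]
  9 | R B1 → L1 miss wb→B4 [-]
  10 | R B8 → L2 miss wb→B2 [-]
  11 | R B6 → L0 miss [-]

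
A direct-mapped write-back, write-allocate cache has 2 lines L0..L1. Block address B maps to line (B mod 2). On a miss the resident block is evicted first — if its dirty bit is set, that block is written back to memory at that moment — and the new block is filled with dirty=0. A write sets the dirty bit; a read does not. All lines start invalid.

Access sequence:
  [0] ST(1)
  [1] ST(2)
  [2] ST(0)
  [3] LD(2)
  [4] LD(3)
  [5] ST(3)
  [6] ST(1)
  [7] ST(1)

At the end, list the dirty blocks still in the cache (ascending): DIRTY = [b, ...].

0: W B1 -> L1 miss  d=D]
1: W B2 -> L0 miss  d=D]
2: W B0 -> L0 miss wb->B2  d=D]
3: R B2 -> L0 miss wb->B0  d=-]
4: R B3 -> L1 miss wb->B1  d=-]
5: W B3 -> L1 hit  d=D]
6: W B1 -> L1 miss wb->B3  d=D]
7: W B1 -> L1 hit  d=D]

DIRTY = [1]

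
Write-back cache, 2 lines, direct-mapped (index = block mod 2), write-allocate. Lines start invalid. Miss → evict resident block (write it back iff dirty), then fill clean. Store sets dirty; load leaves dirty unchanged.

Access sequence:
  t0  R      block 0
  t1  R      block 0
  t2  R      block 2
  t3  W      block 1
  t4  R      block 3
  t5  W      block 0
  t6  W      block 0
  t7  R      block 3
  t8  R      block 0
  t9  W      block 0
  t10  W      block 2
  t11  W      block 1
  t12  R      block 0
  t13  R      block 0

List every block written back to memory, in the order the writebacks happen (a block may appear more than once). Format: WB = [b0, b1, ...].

  0 | R B0 → L0 miss [-]
  1 | R B0 → L0 hit [-]
  2 | R B2 → L0 miss [-]
  3 | W B1 → L1 miss [D]
  4 | R B3 → L1 miss wb→B1 [-]
  5 | W B0 → L0 miss [D]
  6 | W B0 → L0 hit [D]
  7 | R B3 → L1 hit [-]
  8 | R B0 → L0 hit [D]
  9 | W B0 → L0 hit [D]
  10 | W B2 → L0 miss wb→B0 [D]
  11 | W B1 → L1 miss [D]
  12 | R B0 → L0 miss wb→B2 [-]
  13 | R B0 → L0 hit [-]

WB = [1, 0, 2]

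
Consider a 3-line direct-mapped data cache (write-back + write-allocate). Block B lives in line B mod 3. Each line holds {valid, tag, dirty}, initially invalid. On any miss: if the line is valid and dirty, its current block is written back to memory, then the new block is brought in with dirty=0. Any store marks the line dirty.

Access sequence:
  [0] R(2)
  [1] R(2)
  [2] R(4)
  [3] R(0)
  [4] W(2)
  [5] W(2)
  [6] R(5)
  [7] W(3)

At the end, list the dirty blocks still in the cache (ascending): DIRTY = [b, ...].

DIRTY = [3]

  0 | R B2 → L2 miss [-]
  1 | R B2 → L2 hit [-]
  2 | R B4 → L1 miss [-]
  3 | R B0 → L0 miss [-]
  4 | W B2 → L2 hit [D]
  5 | W B2 → L2 hit [D]
  6 | R B5 → L2 miss wb→B2 [-]
  7 | W B3 → L0 miss [D]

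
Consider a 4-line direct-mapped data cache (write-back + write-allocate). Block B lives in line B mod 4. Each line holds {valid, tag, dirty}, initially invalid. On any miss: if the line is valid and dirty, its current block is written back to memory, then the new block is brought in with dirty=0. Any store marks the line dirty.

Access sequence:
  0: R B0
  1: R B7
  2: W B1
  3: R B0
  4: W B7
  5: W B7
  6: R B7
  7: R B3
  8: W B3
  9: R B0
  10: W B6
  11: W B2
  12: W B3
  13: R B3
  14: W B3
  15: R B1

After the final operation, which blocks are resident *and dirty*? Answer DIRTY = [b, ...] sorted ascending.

0: R B0 -> L0 miss  d=-]
1: R B7 -> L3 miss  d=-]
2: W B1 -> L1 miss  d=D]
3: R B0 -> L0 hit  d=-]
4: W B7 -> L3 hit  d=D]
5: W B7 -> L3 hit  d=D]
6: R B7 -> L3 hit  d=D]
7: R B3 -> L3 miss wb->B7  d=-]
8: W B3 -> L3 hit  d=D]
9: R B0 -> L0 hit  d=-]
10: W B6 -> L2 miss  d=D]
11: W B2 -> L2 miss wb->B6  d=D]
12: W B3 -> L3 hit  d=D]
13: R B3 -> L3 hit  d=D]
14: W B3 -> L3 hit  d=D]
15: R B1 -> L1 hit  d=D]

DIRTY = [1, 2, 3]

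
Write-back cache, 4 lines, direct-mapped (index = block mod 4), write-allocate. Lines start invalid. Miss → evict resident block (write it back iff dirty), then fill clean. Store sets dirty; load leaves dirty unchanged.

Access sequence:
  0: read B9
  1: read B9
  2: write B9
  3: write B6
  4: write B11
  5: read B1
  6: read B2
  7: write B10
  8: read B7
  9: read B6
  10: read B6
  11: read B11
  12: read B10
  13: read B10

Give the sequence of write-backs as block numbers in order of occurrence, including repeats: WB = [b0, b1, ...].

  0 | R B9 → L1 miss [-]
  1 | R B9 → L1 hit [-]
  2 | W B9 → L1 hit [D]
  3 | W B6 → L2 miss [D]
  4 | W B11 → L3 miss [D]
  5 | R B1 → L1 miss wb→B9 [-]
  6 | R B2 → L2 miss wb→B6 [-]
  7 | W B10 → L2 miss [D]
  8 | R B7 → L3 miss wb→B11 [-]
  9 | R B6 → L2 miss wb→B10 [-]
  10 | R B6 → L2 hit [-]
  11 | R B11 → L3 miss [-]
  12 | R B10 → L2 miss [-]
  13 | R B10 → L2 hit [-]

WB = [9, 6, 11, 10]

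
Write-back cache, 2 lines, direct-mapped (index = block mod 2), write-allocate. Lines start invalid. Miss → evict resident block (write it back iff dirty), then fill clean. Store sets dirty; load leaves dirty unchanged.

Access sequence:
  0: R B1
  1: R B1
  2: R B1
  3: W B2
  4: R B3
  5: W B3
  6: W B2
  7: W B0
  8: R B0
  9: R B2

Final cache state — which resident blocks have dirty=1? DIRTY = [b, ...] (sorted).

  0 | R B1 → L1 miss [-]
  1 | R B1 → L1 hit [-]
  2 | R B1 → L1 hit [-]
  3 | W B2 → L0 miss [D]
  4 | R B3 → L1 miss [-]
  5 | W B3 → L1 hit [D]
  6 | W B2 → L0 hit [D]
  7 | W B0 → L0 miss wb→B2 [D]
  8 | R B0 → L0 hit [D]
  9 | R B2 → L0 miss wb→B0 [-]

DIRTY = [3]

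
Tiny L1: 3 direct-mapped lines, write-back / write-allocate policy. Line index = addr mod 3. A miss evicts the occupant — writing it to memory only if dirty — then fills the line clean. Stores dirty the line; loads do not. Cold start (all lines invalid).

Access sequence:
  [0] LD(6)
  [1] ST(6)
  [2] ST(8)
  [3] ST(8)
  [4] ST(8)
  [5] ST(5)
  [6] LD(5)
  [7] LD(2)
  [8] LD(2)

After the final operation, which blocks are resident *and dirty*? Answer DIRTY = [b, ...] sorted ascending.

  0 | R B6 → L0 miss [-]
  1 | W B6 → L0 hit [D]
  2 | W B8 → L2 miss [D]
  3 | W B8 → L2 hit [D]
  4 | W B8 → L2 hit [D]
  5 | W B5 → L2 miss wb→B8 [D]
  6 | R B5 → L2 hit [D]
  7 | R B2 → L2 miss wb→B5 [-]
  8 | R B2 → L2 hit [-]

DIRTY = [6]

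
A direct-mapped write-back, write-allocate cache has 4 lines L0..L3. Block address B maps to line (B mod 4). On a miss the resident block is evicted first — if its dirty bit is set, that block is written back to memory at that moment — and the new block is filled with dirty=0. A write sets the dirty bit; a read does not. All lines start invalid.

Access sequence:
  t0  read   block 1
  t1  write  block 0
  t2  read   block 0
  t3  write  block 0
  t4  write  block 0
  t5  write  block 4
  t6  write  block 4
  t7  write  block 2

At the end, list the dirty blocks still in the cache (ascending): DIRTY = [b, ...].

DIRTY = [2, 4]

0: R B1 → L1 miss [-]
1: W B0 → L0 miss [D]
2: R B0 → L0 hit [D]
3: W B0 → L0 hit [D]
4: W B0 → L0 hit [D]
5: W B4 → L0 miss wb→B0 [D]
6: W B4 → L0 hit [D]
7: W B2 → L2 miss [D]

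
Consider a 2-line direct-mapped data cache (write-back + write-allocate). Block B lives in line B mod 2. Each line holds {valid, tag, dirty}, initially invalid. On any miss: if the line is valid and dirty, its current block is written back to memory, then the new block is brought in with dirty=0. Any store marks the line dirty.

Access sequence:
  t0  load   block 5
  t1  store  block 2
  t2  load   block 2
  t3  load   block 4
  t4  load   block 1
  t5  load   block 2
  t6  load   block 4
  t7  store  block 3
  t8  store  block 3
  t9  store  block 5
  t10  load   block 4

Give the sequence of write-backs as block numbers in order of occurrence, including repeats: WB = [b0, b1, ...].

WB = [2, 3]

  0 | R B5 → L1 miss [-]
  1 | W B2 → L0 miss [D]
  2 | R B2 → L0 hit [D]
  3 | R B4 → L0 miss wb→B2 [-]
  4 | R B1 → L1 miss [-]
  5 | R B2 → L0 miss [-]
  6 | R B4 → L0 miss [-]
  7 | W B3 → L1 miss [D]
  8 | W B3 → L1 hit [D]
  9 | W B5 → L1 miss wb→B3 [D]
  10 | R B4 → L0 hit [-]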